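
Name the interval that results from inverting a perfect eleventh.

First reduce the compound perfect eleventh to its simple form, a perfect fourth.
The rule of nine gives the new number: 9 − 4 = 5, so a fourth becomes a fifth.
The quality also flips — perfect stays perfect — giving a perfect fifth.

perfect 5th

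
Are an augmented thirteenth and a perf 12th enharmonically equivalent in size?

22 semitones (augmented thirteenth) vs 19 semitones (perfect twelfth): not equal.

No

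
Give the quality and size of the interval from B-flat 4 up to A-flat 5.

minor seventh

B to A spans seven letter names (B-C-D-E-F-G-A) — that makes it a seventh of some quality.
At 10 semitones, Bb4→Ab5 falls one short of a major seventh: minor.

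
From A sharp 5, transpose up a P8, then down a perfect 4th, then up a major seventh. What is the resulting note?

D double-sharp 7

A#5 up a perfect octave → A#6 (12 semitones).
A#6 down a perfect fourth → E#6 (5 semitones).
E#6 up a major seventh → D##7 (11 semitones).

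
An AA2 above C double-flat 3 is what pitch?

The second takes the letter from C up to D.
A doubly augmented second is 4 semitones; 4 semitones up from Cbb3 gives D3.

D 3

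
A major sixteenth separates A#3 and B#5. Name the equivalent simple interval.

Subtracting seven from the interval number removes an octave: 16 − 14 = 2.
Quality carries through unchanged, so the simple form is a major second.

major second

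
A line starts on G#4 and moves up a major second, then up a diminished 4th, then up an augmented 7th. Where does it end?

Up a major second from G#4: A#4 (2 semitones up).
Up a diminished fourth from A#4: D5 (4 semitones up).
Up an augmented seventh from D5: C##6 (12 semitones up).

C##6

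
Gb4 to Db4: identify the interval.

perfect fourth

Descending from Gb4 to Db4 is the same interval as ascending Db4 to Gb4.
D to G spans four letter names (D-E-F-G): a fourth.
The perfect fourth spans 5 semitones, and Db4 to Gb4 is exactly 5 semitones — so this is a perfect fourth.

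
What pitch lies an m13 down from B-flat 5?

Six letters down from B (plus an octave) reaches D.
Moving 20 semitones down from Bb5 (the size of a minor thirteenth) reaches D4.

D 4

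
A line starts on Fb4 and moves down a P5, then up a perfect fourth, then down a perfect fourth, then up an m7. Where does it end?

Abb4

A perfect fifth down from Fb4 is Bbb3.
A perfect fourth up from Bbb3 is Ebb4.
Ebb4 down a perfect fourth → Bbb3 (5 semitones).
Up a minor seventh from Bbb3: Abb4 (10 semitones up).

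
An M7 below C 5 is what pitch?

Seven letter names down from C: D.
Moving 11 semitones down from C5 (the size of a major seventh) reaches Db4.

D flat 4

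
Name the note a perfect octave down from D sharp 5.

An octave keeps the letter name D, an octave down from D.
A perfect octave spans 12 semitones, so from D#5 the target pitch is D#4.

D sharp 4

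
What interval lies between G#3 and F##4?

major seventh

G to F spans seven letter names (G-A-B-C-D-E-F): a seventh.
The major seventh spans 11 semitones, and G#3 to F##4 is exactly 11 semitones — so this is a major seventh.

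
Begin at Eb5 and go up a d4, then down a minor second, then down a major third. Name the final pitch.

Up a diminished fourth from Eb5: Abb5 (4 semitones up).
Abb5 down a minor second → Gb5 (1 semitone).
A major third down from Gb5 is Ebb5.

Ebb5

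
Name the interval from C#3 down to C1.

Descending from C#3 to C1 is the same interval as ascending C1 to C#3.
C to C is the same letter name, plus 2 octaves: a fifteenth.
C1 to C#3 spans 25 semitones — one semitone wider than the perfect fifteenth (24) — giving an augmented fifteenth.
(Equivalently, a compound augmented octave: an augmented octave plus an octave.)

augmented 15th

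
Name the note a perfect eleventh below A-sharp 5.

The eleventh's letter: A down four letter names plus an octave → E.
A perfect eleventh spans 17 semitones, so from A#5 the target pitch is E#4.

E-sharp 4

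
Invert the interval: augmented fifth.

diminished 4th

The rule of nine gives the new number: 9 − 5 = 4, so a fifth becomes a fourth.
Quality inverts too: augmented becomes diminished. That makes the inversion a diminished fourth.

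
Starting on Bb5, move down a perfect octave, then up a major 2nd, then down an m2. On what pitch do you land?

Bb5 down a perfect octave → Bb4 (12 semitones).
Up a major second from Bb4: C5 (2 semitones up).
A minor second down from C5 is B4.

B4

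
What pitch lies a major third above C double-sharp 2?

E double-sharp 2

Three letter names up from C: E.
A major third is 4 semitones; 4 semitones up from C##2 gives E##2.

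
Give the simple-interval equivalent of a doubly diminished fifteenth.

Each octave removed subtracts seven from the number: 15 − 7 = 8.
So a doubly diminished fifteenth is an octave plus a doubly diminished octave. The quality is unchanged.

doubly diminished 8th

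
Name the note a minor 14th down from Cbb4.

The fourteenth's letter: C down seven letter names plus an octave → D.
A minor fourteenth spans 22 semitones, so from Cbb4 the target pitch is Dbb2.

Dbb2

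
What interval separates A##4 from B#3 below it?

Descending from A##4 to B#3 is the same interval as ascending B#3 to A##4.
B to A spans seven letter names (B-C-D-E-F-G-A): a seventh.
The major seventh spans 11 semitones, and B#3 to A##4 is exactly 11 semitones — so this is a major seventh.

major seventh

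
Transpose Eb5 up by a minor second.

Two letter names up from E: F.
Moving 1 semitone up from Eb5 (the size of a minor second) reaches Fb5.

Fb5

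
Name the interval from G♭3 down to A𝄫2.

major seventh

Descending from Gb3 to Abb2 is the same interval as ascending Abb2 to Gb3.
A to G spans seven letter names (A-B-C-D-E-F-G), so the interval is some kind of seventh.
The major seventh spans 11 semitones, and Abb2 to Gb3 is exactly 11 semitones — so this is a major seventh.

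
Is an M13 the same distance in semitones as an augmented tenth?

A major thirteenth is 21 semitones but an augmented tenth is 17 semitones — different sizes.

No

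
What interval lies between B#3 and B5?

B to B is the same letter name, plus 2 octaves, so the interval is some kind of fifteenth.
B#3 to B5 spans 23 semitones — one semitone narrower than the perfect fifteenth (24) — giving a diminished fifteenth.
(Equivalently, a compound diminished octave: a diminished octave plus an octave.)

d15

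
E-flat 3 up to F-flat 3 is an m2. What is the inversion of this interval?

M7

Interval numbers invert to sum to nine: 2 + 7 = 9, so a second inverts to a seventh.
Quality inverts too: minor becomes major. That makes the inversion a major seventh.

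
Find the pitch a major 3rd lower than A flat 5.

Three letter names down from A: F.
Moving 4 semitones down from Ab5 (the size of a major third) reaches Fb5.

F flat 5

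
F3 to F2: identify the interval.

perfect octave

Descending from F3 to F2 is the same interval as ascending F2 to F3.
F to F is the same letter name, plus an octave: an octave.
The perfect octave spans 12 semitones, and F2 to F3 is exactly 12 semitones — so this is a perfect octave.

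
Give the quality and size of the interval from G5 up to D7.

P12

G to D spans five letter names (G-A-B-C-D), plus an octave: a twelfth.
Counting semitones, G5→D7 is 19, which is the perfect twelfth.
(Equivalently, a compound perfect fifth: a perfect fifth plus an octave.)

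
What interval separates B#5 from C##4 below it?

minor fourteenth

Descending from B#5 to C##4 is the same interval as ascending C##4 to B#5.
C to B spans seven letter names (C-D-E-F-G-A-B), plus an octave — that makes it a fourteenth of some quality.
A major fourteenth would be 23 semitones, but C##4 to B#5 is 22 — one semitone narrower, making it a minor fourteenth.
(Equivalently, a compound minor seventh: a minor seventh plus an octave.)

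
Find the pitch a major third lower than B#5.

Three letter names down from B: G.
A major third spans 4 semitones, so from B#5 the target pitch is G#5.

G#5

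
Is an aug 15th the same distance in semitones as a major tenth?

An augmented fifteenth spans 25 semitones; a major tenth spans 16 semitones. They differ by 9.

No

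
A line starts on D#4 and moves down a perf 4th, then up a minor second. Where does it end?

A perfect fourth down from D#4 is A#3.
Up a minor second from A#3: B3 (1 semitone up).

B3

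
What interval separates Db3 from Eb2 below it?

minor 7th

Descending from Db3 to Eb2 is the same interval as ascending Eb2 to Db3.
E to D spans seven letter names (E-F-G-A-B-C-D) — that makes it a seventh of some quality.
A major seventh would be 11 semitones, but Eb2 to Db3 is 10 — one semitone narrower, making it a minor seventh.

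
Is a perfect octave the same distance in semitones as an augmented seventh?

Yes

A perfect octave = 12 semitones = an augmented seventh; enharmonically equal.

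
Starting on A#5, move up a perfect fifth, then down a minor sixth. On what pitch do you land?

A#5 up a perfect fifth → E#6 (7 semitones).
A minor sixth down from E#6 is G##5.

G##5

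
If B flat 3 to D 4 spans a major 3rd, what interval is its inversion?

Interval numbers invert to sum to nine: 3 + 6 = 9, so a third inverts to a sixth.
And major becomes minor under inversion, so we get a minor sixth.

m6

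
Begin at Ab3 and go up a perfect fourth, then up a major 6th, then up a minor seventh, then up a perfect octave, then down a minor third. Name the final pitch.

F6

Ab3 up a perfect fourth → Db4 (5 semitones).
A major sixth up from Db4 is Bb4.
Bb4 up a minor seventh → Ab5 (10 semitones).
A perfect octave up from Ab5 is Ab6.
Down a minor third from Ab6: F6 (3 semitones down).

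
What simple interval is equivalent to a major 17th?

major third

Subtracting seven from the interval number removes an octave: 17 − 14 = 3.
That makes a major seventeenth a compound major third — 2 octaves plus a major third.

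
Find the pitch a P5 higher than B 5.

F-sharp 6

Counting five letter names up from B lands on F.
Moving 7 semitones up from B5 (the size of a perfect fifth) reaches F#6.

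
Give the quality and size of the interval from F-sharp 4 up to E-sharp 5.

F to E spans seven letter names (F-G-A-B-C-D-E) — that makes it a seventh of some quality.
F#4 to E#5 is 11 semitones, matching the major seventh exactly, so the quality is major.

major seventh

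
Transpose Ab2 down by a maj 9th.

Two letters down from A (plus an octave) reaches G.
A major ninth is 14 semitones; 14 semitones down from Ab2 gives Gb1.

Gb1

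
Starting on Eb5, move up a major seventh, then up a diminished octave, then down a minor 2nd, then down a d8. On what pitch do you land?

A major seventh up from Eb5 is D6.
D6 up a diminished octave → Db7 (11 semitones).
Db7 down a minor second → C7 (1 semitone).
C7 down a diminished octave → C#6 (11 semitones).

C#6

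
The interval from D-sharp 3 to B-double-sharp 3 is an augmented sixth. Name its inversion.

Interval numbers invert to sum to nine: 6 + 3 = 9, so a sixth inverts to a third.
And augmented becomes diminished under inversion, so we get a diminished third.

diminished 3rd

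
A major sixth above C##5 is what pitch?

Six letter names up from C: A.
A major sixth is 9 semitones; 9 semitones up from C##5 gives A##5.

A##5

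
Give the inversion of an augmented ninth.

d7

First reduce the compound augmented ninth to its simple form, an augmented second.
Inverted interval numbers add to nine, so a second pairs with a seventh (2 + 7 = 9).
The quality also flips — augmented becomes diminished — giving a diminished seventh.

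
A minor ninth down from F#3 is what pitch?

E#2

The ninth's letter: F down two letter names plus an octave → E.
A minor ninth spans 13 semitones, so from F#3 the target pitch is E#2.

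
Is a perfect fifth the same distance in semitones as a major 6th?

A perfect fifth spans 7 semitones; a major sixth spans 9 semitones. They differ by 2.

No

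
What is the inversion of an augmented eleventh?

diminished fifth

First reduce the compound augmented eleventh to its simple form, an augmented fourth.
The rule of nine gives the new number: 9 − 4 = 5, so a fourth becomes a fifth.
The quality also flips — augmented becomes diminished — giving a diminished fifth.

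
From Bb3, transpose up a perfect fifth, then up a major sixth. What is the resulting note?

D5

Bb3 up a perfect fifth → F4 (7 semitones).
Up a major sixth from F4: D5 (9 semitones up).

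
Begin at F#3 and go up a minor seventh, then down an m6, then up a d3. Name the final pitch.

Bb3

A minor seventh up from F#3 is E4.
A minor sixth down from E4 is G#3.
G#3 up a diminished third → Bb3 (2 semitones).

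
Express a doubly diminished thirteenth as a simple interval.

Each octave removed subtracts seven from the number: 13 − 7 = 6.
That makes a doubly diminished thirteenth a compound doubly diminished sixth — an octave plus a doubly diminished sixth.

doubly diminished 6th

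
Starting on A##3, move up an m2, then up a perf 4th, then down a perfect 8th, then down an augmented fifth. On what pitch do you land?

A2

A minor second up from A##3 is B#3.
B#3 up a perfect fourth → E#4 (5 semitones).
Down a perfect octave from E#4: E#3 (12 semitones down).
An augmented fifth down from E#3 is A2.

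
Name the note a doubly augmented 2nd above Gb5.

A#5

The second takes the letter from G up to A.
A doubly augmented second is 4 semitones; 4 semitones up from Gb5 gives A#5.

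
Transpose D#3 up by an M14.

Counting seven letter names plus an octave up from D lands on C.
Moving 23 semitones up from D#3 (the size of a major fourteenth) reaches C##5.

C##5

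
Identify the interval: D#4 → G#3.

perfect 5th

Descending from D#4 to G#3 is the same interval as ascending G#3 to D#4.
G to D spans five letter names (G-A-B-C-D), so the interval is some kind of fifth.
G#3 to D#4 is 7 semitones, matching the perfect fifth exactly, so the quality is perfect.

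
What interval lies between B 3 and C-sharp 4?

major second

B to C spans two letter names (B-C), so the interval is some kind of second.
B3 to C#4 is 2 semitones, matching the major second exactly, so the quality is major.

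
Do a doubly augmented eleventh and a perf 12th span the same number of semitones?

Yes

Both span 19 semitones: a doubly augmented eleventh and a perfect twelfth are the same chromatic distance.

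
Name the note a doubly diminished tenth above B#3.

Db5

Three letters up from B (plus an octave) reaches D.
Moving 13 semitones up from B#3 (the size of a doubly diminished tenth) reaches Db5.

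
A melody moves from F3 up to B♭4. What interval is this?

perfect 11th

F to B spans four letter names (F-G-A-B), plus an octave, so the interval is some kind of eleventh.
The perfect eleventh spans 17 semitones, and F3 to Bb4 is exactly 17 semitones — so this is a perfect eleventh.
(Equivalently, a compound perfect fourth: a perfect fourth plus an octave.)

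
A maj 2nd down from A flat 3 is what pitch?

G flat 3

The second takes the letter from A down to G.
Moving 2 semitones down from Ab3 (the size of a major second) reaches Gb3.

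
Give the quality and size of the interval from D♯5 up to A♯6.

D to A spans five letter names (D-E-F-G-A), plus an octave — that makes it a twelfth of some quality.
The perfect twelfth spans 19 semitones, and D#5 to A#6 is exactly 19 semitones — so this is a perfect twelfth.
(Equivalently, a compound perfect fifth: a perfect fifth plus an octave.)

perfect 12th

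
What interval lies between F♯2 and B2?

F to B spans four letter names (F-G-A-B), so the interval is some kind of fourth.
F#2 to B2 is 5 semitones, matching the perfect fourth exactly, so the quality is perfect.

perfect fourth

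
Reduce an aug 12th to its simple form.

augmented fifth

Subtracting seven from the interval number removes an octave: 12 − 7 = 5.
Quality carries through unchanged, so the simple form is an augmented fifth.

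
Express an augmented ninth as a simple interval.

Take out an octave (7 from the number): 9 − 7 = 2.
That makes an augmented ninth a compound augmented second — an octave plus an augmented second.

A2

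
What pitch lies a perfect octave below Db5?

An octave keeps the letter name D, an octave down from D.
A perfect octave is 12 semitones; 12 semitones down from Db5 gives Db4.

Db4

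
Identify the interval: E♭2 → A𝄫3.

d11

E to A spans four letter names (E-F-G-A), plus an octave — that makes it an eleventh of some quality.
A perfect eleventh would be 17 semitones; Eb2 to Abb3 is 16, one semitone narrower, so the interval is diminished.
(Equivalently, a compound diminished fourth: a diminished fourth plus an octave.)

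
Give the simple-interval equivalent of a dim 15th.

Subtracting seven from the interval number removes an octave: 15 − 7 = 8.
That makes a diminished fifteenth a compound diminished octave — an octave plus a diminished octave.

d8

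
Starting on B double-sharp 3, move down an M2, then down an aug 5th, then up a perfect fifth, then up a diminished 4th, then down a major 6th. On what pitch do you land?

A major second down from B##3 is A##3.
A##3 down an augmented fifth → D#3 (8 semitones).
D#3 up a perfect fifth → A#3 (7 semitones).
A diminished fourth up from A#3 is D4.
Down a major sixth from D4: F3 (9 semitones down).

F 3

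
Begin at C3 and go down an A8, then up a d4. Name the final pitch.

Fbb2

An augmented octave down from C3 is Cb2.
Up a diminished fourth from Cb2: Fbb2 (4 semitones up).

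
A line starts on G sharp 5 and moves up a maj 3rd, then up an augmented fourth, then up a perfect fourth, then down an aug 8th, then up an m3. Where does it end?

C sharp 6

G#5 up a major third → B#5 (4 semitones).
Up an augmented fourth from B#5: E##6 (6 semitones up).
A perfect fourth up from E##6 is A##6.
A##6 down an augmented octave → A#5 (13 semitones).
A minor third up from A#5 is C#6.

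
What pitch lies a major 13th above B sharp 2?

The thirteenth's letter: B up six letter names plus an octave → G.
Moving 21 semitones up from B#2 (the size of a major thirteenth) reaches G##4.

G double-sharp 4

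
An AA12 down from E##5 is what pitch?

Five letters down from E (plus an octave) reaches A.
Moving 21 semitones down from E##5 (the size of a doubly augmented twelfth) reaches A3.

A3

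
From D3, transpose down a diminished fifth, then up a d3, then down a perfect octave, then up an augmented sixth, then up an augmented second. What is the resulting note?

D3 down a diminished fifth → G#2 (6 semitones).
Up a diminished third from G#2: Bb2 (2 semitones up).
Bb2 down a perfect octave → Bb1 (12 semitones).
An augmented sixth up from Bb1 is G#2.
An augmented second up from G#2 is A##2.

A##2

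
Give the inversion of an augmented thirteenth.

diminished 3rd

First reduce the compound augmented thirteenth to its simple form, an augmented sixth.
The rule of nine gives the new number: 9 − 6 = 3, so a sixth becomes a third.
And augmented becomes diminished under inversion, so we get a diminished third.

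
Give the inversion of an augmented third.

The rule of nine gives the new number: 9 − 3 = 6, so a third becomes a sixth.
Quality inverts too: augmented becomes diminished. That makes the inversion a diminished sixth.

diminished 6th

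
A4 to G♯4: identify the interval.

minor 2nd

Descending from A4 to G#4 is the same interval as ascending G#4 to A4.
G to A spans two letter names (G-A), so the interval is some kind of second.
At 1 semitone, G#4→A4 falls one short of a major second: minor.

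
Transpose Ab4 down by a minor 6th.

Counting six letter names down from A lands on C.
A minor sixth spans 8 semitones, so from Ab4 the target pitch is C4.

C4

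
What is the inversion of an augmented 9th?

diminished seventh

First reduce the compound augmented ninth to its simple form, an augmented second.
Interval numbers invert to sum to nine: 2 + 7 = 9, so a second inverts to a seventh.
Quality inverts too: augmented becomes diminished. That makes the inversion a diminished seventh.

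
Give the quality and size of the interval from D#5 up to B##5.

augmented 6th

D to B spans six letter names (D-E-F-G-A-B) — that makes it a sixth of some quality.
A major sixth would be 9 semitones; D#5 to B##5 is 10, one semitone wider, so the interval is augmented.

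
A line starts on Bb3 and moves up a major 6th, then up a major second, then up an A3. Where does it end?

Bb3 up a major sixth → G4 (9 semitones).
A major second up from G4 is A4.
A4 up an augmented third → C##5 (5 semitones).

C##5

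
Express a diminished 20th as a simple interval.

diminished 6th

Take out 2 octaves (14 from the number): 20 − 14 = 6.
Quality carries through unchanged, so the simple form is a diminished sixth.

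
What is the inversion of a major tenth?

minor 6th

First reduce the compound major tenth to its simple form, a major third.
Interval numbers invert to sum to nine: 3 + 6 = 9, so a third inverts to a sixth.
Quality inverts too: major becomes minor. That makes the inversion a minor sixth.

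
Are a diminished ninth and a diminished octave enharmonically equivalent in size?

No

A diminished ninth is 12 semitones but a diminished octave is 11 semitones — different sizes.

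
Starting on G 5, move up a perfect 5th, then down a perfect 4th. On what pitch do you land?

A 5

A perfect fifth up from G5 is D6.
D6 down a perfect fourth → A5 (5 semitones).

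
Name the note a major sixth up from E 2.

C-sharp 3

Six letter names up from E: C.
Moving 9 semitones up from E2 (the size of a major sixth) reaches C#3.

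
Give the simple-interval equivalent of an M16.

major second

Each octave removed subtracts seven from the number: 16 − 14 = 2.
Quality carries through unchanged, so the simple form is a major second.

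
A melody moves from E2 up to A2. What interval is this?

E to A spans four letter names (E-F-G-A): a fourth.
The perfect fourth spans 5 semitones, and E2 to A2 is exactly 5 semitones — so this is a perfect fourth.

perfect 4th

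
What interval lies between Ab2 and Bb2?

A to B spans two letter names (A-B): a second.
Counting semitones, Ab2→Bb2 is 2, which is the major second.

major second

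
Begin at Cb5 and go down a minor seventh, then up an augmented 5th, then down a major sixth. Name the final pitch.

Down a minor seventh from Cb5: Db4 (10 semitones down).
Db4 up an augmented fifth → A4 (8 semitones).
Down a major sixth from A4: C4 (9 semitones down).

C4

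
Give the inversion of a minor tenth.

First reduce the compound minor tenth to its simple form, a minor third.
Interval numbers invert to sum to nine: 3 + 6 = 9, so a third inverts to a sixth.
And minor becomes major under inversion, so we get a major sixth.

major sixth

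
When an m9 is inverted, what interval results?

M7

First reduce the compound minor ninth to its simple form, a minor second.
The rule of nine gives the new number: 9 − 2 = 7, so a second becomes a seventh.
The quality also flips — minor becomes major — giving a major seventh.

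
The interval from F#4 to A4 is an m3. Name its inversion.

Interval numbers invert to sum to nine: 3 + 6 = 9, so a third inverts to a sixth.
And minor becomes major under inversion, so we get a major sixth.

major sixth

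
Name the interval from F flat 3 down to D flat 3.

Descending from Fb3 to Db3 is the same interval as ascending Db3 to Fb3.
D to F spans three letter names (D-E-F) — that makes it a third of some quality.
A major third would be 4 semitones, but Db3 to Fb3 is 3 — one semitone narrower, making it a minor third.

minor 3rd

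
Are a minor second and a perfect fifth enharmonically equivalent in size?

No

A minor second is 1 semitone but a perfect fifth is 7 semitones — different sizes.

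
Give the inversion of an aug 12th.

First reduce the compound augmented twelfth to its simple form, an augmented fifth.
Inverted interval numbers add to nine, so a fifth pairs with a fourth (5 + 4 = 9).
The quality also flips — augmented becomes diminished — giving a diminished fourth.

diminished 4th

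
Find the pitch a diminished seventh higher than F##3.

E4

Seven letter names up from F: E.
Moving 9 semitones up from F##3 (the size of a diminished seventh) reaches E4.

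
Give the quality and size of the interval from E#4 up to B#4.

perfect fifth

E to B spans five letter names (E-F-G-A-B) — that makes it a fifth of some quality.
The perfect fifth spans 7 semitones, and E#4 to B#4 is exactly 7 semitones — so this is a perfect fifth.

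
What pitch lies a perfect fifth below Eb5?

Ab4

The fifth takes the letter from E down to A.
Moving 7 semitones down from Eb5 (the size of a perfect fifth) reaches Ab4.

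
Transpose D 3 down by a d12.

G sharp 1

The twelfth's letter: D down five letter names plus an octave → G.
Moving 18 semitones down from D3 (the size of a diminished twelfth) reaches G#1.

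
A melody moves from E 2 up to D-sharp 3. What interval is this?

E to D spans seven letter names (E-F-G-A-B-C-D) — that makes it a seventh of some quality.
Counting semitones, E2→D#3 is 11, which is the major seventh.

major seventh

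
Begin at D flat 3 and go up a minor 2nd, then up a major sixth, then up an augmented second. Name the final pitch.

D 4

A minor second up from Db3 is Ebb3.
A major sixth up from Ebb3 is Cb4.
Cb4 up an augmented second → D4 (3 semitones).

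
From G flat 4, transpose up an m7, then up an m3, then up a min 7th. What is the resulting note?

G double-flat 6

Up a minor seventh from Gb4: Fb5 (10 semitones up).
A minor third up from Fb5 is Abb5.
Up a minor seventh from Abb5: Gbb6 (10 semitones up).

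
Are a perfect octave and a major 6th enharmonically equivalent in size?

A perfect octave spans 12 semitones; a major sixth spans 9 semitones. They differ by 3.

No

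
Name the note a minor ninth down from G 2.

F-sharp 1

Two letters down from G (plus an octave) reaches F.
A minor ninth is 13 semitones; 13 semitones down from G2 gives F#1.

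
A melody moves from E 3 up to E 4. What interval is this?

E to E is the same letter name, plus an octave — that makes it an octave of some quality.
Counting semitones, E3→E4 is 12, which is the perfect octave.

perfect 8th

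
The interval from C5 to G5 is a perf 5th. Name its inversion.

perfect fourth

Interval numbers invert to sum to nine: 5 + 4 = 9, so a fifth inverts to a fourth.
Quality inverts too: perfect stays perfect. That makes the inversion a perfect fourth.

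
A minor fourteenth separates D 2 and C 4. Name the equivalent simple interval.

Each octave removed subtracts seven from the number: 14 − 7 = 7.
That makes a minor fourteenth a compound minor seventh — an octave plus a minor seventh.

m7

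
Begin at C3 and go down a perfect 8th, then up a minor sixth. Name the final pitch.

A perfect octave down from C3 is C2.
A minor sixth up from C2 is Ab2.

Ab2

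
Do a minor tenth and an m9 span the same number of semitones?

No

A minor tenth is 15 semitones but a minor ninth is 13 semitones — different sizes.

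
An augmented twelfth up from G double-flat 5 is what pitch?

D flat 7

Five letters up from G (plus an octave) reaches D.
Moving 20 semitones up from Gbb5 (the size of an augmented twelfth) reaches Db7.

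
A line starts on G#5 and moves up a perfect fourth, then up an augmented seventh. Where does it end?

Up a perfect fourth from G#5: C#6 (5 semitones up).
An augmented seventh up from C#6 is B##6.

B##6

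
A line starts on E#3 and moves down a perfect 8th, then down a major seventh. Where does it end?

Down a perfect octave from E#3: E#2 (12 semitones down).
Down a major seventh from E#2: F#1 (11 semitones down).

F#1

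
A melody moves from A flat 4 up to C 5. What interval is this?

A to C spans three letter names (A-B-C), so the interval is some kind of third.
Ab4 to C5 is 4 semitones, matching the major third exactly, so the quality is major.

major third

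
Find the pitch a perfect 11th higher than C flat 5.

The eleventh's letter: C up four letter names plus an octave → F.
A perfect eleventh spans 17 semitones, so from Cb5 the target pitch is Fb6.

F flat 6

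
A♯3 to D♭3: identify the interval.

Descending from A#3 to Db3 is the same interval as ascending Db3 to A#3.
D to A spans five letter names (D-E-F-G-A) — that makes it a fifth of some quality.
The perfect fifth is 7 semitones; here we have 9, two semitones wider: doubly augmented.

AA5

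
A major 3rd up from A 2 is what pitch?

C sharp 3

Counting three letter names up from A lands on C.
A major third spans 4 semitones, so from A2 the target pitch is C#3.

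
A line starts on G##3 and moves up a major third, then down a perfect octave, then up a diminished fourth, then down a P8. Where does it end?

Up a major third from G##3: B##3 (4 semitones up).
Down a perfect octave from B##3: B##2 (12 semitones down).
Up a diminished fourth from B##2: E#3 (4 semitones up).
A perfect octave down from E#3 is E#2.

E#2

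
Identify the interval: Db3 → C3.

m2

Descending from Db3 to C3 is the same interval as ascending C3 to Db3.
C to D spans two letter names (C-D) — that makes it a second of some quality.
C3 to Db3 is 1 semitone, a half step short of the major second (2), so this is minor.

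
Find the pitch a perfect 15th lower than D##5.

For a fifteenth the letter name doesn't change: still D, two octaves down.
A perfect fifteenth is 24 semitones; 24 semitones down from D##5 gives D##3.

D##3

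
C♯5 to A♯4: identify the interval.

minor third

Descending from C#5 to A#4 is the same interval as ascending A#4 to C#5.
A to C spans three letter names (A-B-C), so the interval is some kind of third.
A major third would be 4 semitones, but A#4 to C#5 is 3 — one semitone narrower, making it a minor third.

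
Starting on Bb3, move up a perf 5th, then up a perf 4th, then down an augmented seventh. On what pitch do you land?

A perfect fifth up from Bb3 is F4.
Up a perfect fourth from F4: Bb4 (5 semitones up).
Bb4 down an augmented seventh → Cbb4 (12 semitones).

Cbb4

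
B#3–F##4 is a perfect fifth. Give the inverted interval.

perfect fourth

Interval numbers invert to sum to nine: 5 + 4 = 9, so a fifth inverts to a fourth.
Quality inverts too: perfect stays perfect. That makes the inversion a perfect fourth.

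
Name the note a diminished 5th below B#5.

Five letter names down from B: E.
Moving 6 semitones down from B#5 (the size of a diminished fifth) reaches E##5.

E##5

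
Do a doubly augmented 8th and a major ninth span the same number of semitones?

Yes

A doubly augmented octave = 14 semitones = a major ninth; enharmonically equal.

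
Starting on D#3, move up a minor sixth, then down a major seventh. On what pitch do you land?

D#3 up a minor sixth → B3 (8 semitones).
A major seventh down from B3 is C3.

C3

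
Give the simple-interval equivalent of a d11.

Subtracting seven from the interval number removes an octave: 11 − 7 = 4.
Quality carries through unchanged, so the simple form is a diminished fourth.

d4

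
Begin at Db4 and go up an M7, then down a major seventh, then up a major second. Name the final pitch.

Up a major seventh from Db4: C5 (11 semitones up).
C5 down a major seventh → Db4 (11 semitones).
Db4 up a major second → Eb4 (2 semitones).

Eb4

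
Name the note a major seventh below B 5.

C 5

Seven letter names down from B: C.
Moving 11 semitones down from B5 (the size of a major seventh) reaches C5.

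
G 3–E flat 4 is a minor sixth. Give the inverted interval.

M3

The rule of nine gives the new number: 9 − 6 = 3, so a sixth becomes a third.
Quality inverts too: minor becomes major. That makes the inversion a major third.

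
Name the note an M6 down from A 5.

Six letter names down from A: C.
A major sixth is 9 semitones; 9 semitones down from A5 gives C5.

C 5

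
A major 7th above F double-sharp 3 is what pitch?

E double-sharp 4

Seven letter names up from F: E.
A major seventh spans 11 semitones, so from F##3 the target pitch is E##4.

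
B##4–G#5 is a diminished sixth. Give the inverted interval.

Interval numbers invert to sum to nine: 6 + 3 = 9, so a sixth inverts to a third.
Quality inverts too: diminished becomes augmented. That makes the inversion an augmented third.

A3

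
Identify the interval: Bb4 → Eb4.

Descending from Bb4 to Eb4 is the same interval as ascending Eb4 to Bb4.
E to B spans five letter names (E-F-G-A-B) — that makes it a fifth of some quality.
Counting semitones, Eb4→Bb4 is 7, which is the perfect fifth.

P5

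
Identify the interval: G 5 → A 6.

major 9th

G to A spans two letter names (G-A), plus an octave: a ninth.
G5 to A6 is 14 semitones, matching the major ninth exactly, so the quality is major.
(Equivalently, a compound major second: a major second plus an octave.)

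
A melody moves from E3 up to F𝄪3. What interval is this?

augmented 2nd

E to F spans two letter names (E-F): a second.
E3 to F##3 spans 3 semitones — one semitone wider than the major second (2) — giving an augmented second.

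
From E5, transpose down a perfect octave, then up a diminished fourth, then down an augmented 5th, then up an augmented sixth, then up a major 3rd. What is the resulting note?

Down a perfect octave from E5: E4 (12 semitones down).
A diminished fourth up from E4 is Ab4.
Ab4 down an augmented fifth → Dbb4 (8 semitones).
Dbb4 up an augmented sixth → Bb4 (10 semitones).
Up a major third from Bb4: D5 (4 semitones up).

D5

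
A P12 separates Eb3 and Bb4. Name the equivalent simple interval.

perfect 5th

Take out an octave (7 from the number): 12 − 7 = 5.
So a perfect twelfth is an octave plus a perfect fifth. The quality is unchanged.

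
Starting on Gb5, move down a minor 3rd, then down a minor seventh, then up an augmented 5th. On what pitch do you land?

Down a minor third from Gb5: Eb5 (3 semitones down).
A minor seventh down from Eb5 is F4.
F4 up an augmented fifth → C#5 (8 semitones).

C#5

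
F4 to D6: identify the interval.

major thirteenth

F to D spans six letter names (F-G-A-B-C-D), plus an octave: a thirteenth.
The major thirteenth spans 21 semitones, and F4 to D6 is exactly 21 semitones — so this is a major thirteenth.
(Equivalently, a compound major sixth: a major sixth plus an octave.)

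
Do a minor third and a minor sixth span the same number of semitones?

A minor third spans 3 semitones; a minor sixth spans 8 semitones. They differ by 5.

No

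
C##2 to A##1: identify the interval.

minor third

Descending from C##2 to A##1 is the same interval as ascending A##1 to C##2.
A to C spans three letter names (A-B-C), so the interval is some kind of third.
A##1 to C##2 is 3 semitones, a half step short of the major third (4), so this is minor.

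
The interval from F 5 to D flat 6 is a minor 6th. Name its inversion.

Interval numbers invert to sum to nine: 6 + 3 = 9, so a sixth inverts to a third.
The quality also flips — minor becomes major — giving a major third.

M3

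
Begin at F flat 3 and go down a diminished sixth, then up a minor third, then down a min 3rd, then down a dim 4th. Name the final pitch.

Fb3 down a diminished sixth → A2 (7 semitones).
A minor third up from A2 is C3.
C3 down a minor third → A2 (3 semitones).
A2 down a diminished fourth → E#2 (4 semitones).

E sharp 2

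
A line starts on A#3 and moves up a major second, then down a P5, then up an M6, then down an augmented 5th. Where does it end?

A#3 up a major second → B#3 (2 semitones).
B#3 down a perfect fifth → E#3 (7 semitones).
Up a major sixth from E#3: C##4 (9 semitones up).
C##4 down an augmented fifth → F#3 (8 semitones).

F#3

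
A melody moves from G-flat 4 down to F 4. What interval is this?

Descending from Gb4 to F4 is the same interval as ascending F4 to Gb4.
F to G spans two letter names (F-G), so the interval is some kind of second.
A major second would be 2 semitones, but F4 to Gb4 is 1 — one semitone narrower, making it a minor second.

minor second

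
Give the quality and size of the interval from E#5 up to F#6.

m9

E to F spans two letter names (E-F), plus an octave — that makes it a ninth of some quality.
At 13 semitones, E#5→F#6 falls one short of a major ninth: minor.
(Equivalently, a compound minor second: a minor second plus an octave.)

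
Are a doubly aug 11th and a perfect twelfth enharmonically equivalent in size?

Yes

A doubly augmented eleventh = 19 semitones = a perfect twelfth; enharmonically equal.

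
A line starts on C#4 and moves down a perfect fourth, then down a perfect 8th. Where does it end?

G#2

Down a perfect fourth from C#4: G#3 (5 semitones down).
A perfect octave down from G#3 is G#2.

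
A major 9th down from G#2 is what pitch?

Two letters down from G (plus an octave) reaches F.
A major ninth spans 14 semitones, so from G#2 the target pitch is F#1.

F#1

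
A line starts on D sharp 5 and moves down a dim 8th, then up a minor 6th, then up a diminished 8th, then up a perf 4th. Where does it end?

Down a diminished octave from D#5: D##4 (11 semitones down).
Up a minor sixth from D##4: B#4 (8 semitones up).
Up a diminished octave from B#4: B5 (11 semitones up).
Up a perfect fourth from B5: E6 (5 semitones up).

E 6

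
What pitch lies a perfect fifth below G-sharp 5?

C-sharp 5

Counting five letter names down from G lands on C.
A perfect fifth spans 7 semitones, so from G#5 the target pitch is C#5.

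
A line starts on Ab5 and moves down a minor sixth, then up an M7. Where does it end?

B5

A minor sixth down from Ab5 is C5.
Up a major seventh from C5: B5 (11 semitones up).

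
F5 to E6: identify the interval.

F to E spans seven letter names (F-G-A-B-C-D-E): a seventh.
Counting semitones, F5→E6 is 11, which is the major seventh.

major 7th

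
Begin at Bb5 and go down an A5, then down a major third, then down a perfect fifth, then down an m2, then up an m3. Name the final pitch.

Down an augmented fifth from Bb5: Ebb5 (8 semitones down).
Down a major third from Ebb5: Cbb5 (4 semitones down).
A perfect fifth down from Cbb5 is Fbb4.
Down a minor second from Fbb4: Ebb4 (1 semitone down).
A minor third up from Ebb4 is Gbb4.

Gbb4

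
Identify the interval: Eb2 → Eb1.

Descending from Eb2 to Eb1 is the same interval as ascending Eb1 to Eb2.
E to E is the same letter name, plus an octave — that makes it an octave of some quality.
Counting semitones, Eb1→Eb2 is 12, which is the perfect octave.

perfect octave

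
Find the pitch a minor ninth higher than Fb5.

Gbb6

Two letters up from F (plus an octave) reaches G.
A minor ninth spans 13 semitones, so from Fb5 the target pitch is Gbb6.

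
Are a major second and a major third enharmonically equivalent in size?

A major second is 2 semitones but a major third is 4 semitones — different sizes.

No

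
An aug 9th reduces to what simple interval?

augmented 2nd

Each octave removed subtracts seven from the number: 9 − 7 = 2.
Quality carries through unchanged, so the simple form is an augmented second.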